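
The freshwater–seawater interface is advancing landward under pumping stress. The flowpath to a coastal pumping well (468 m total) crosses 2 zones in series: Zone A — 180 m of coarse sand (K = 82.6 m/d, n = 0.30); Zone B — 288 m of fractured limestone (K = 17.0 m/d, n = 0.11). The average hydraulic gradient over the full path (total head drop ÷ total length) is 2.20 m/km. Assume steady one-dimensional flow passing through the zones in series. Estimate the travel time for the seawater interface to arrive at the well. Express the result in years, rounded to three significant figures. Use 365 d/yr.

Steady 1-D flow in series ⇒ the Darcy flux q is identical in every zone and the zone head losses add (resistances L/K in series).
Σ(L/K) = 180/82.6 + 288/17.0 = 2.179 + 16.94 = 19.12 d
K_eq = L_total / Σ(L/K) = 468 / 19.12 = 24.48 m/d
q = K_eq · i = 24.48 × 0.0022 = 0.05385 m/d (same in every zone)
Zone A: v = q/n = 0.05385/0.30 = 0.1795 m/d → t_A = 180/0.1795 = 1003 d
Zone B: v = q/n = 0.05385/0.11 = 0.4895 m/d → t_B = 288/0.4895 = 588.3 d
Total t = 1003 + 588.3 = 1591 d
   = 1591 / 365 = 4.36 yr

4.36 years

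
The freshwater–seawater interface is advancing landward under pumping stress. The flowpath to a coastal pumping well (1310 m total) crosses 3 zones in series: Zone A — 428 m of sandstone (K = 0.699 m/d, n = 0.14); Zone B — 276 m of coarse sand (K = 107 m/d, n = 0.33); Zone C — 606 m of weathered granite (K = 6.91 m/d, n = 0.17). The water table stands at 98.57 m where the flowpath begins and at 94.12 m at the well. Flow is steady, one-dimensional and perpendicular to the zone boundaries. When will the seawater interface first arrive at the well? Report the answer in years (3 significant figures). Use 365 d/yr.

Total head drop ΔH = 98.57 − 94.12 = 4.45 m
Steady 1-D flow in series ⇒ the Darcy flux q is identical in every zone and the zone head losses add (resistances L/K in series).
Σ(L/K) = 428/0.699 + 276/107 + 606/6.91 = 612.3 + 2.579 + 87.70 = 702.6 d
q = ΔH / Σ(L/K) = 4.45 / 702.6 = 0.006334 m/d (same in every zone)
Zone A: v = q/n = 0.006334/0.14 = 0.04524 m/d → t_A = 428/0.04524 = 9460 d
Zone B: v = q/n = 0.006334/0.33 = 0.01919 m/d → t_B = 276/0.01919 = 14380 d
Zone C: v = q/n = 0.006334/0.17 = 0.03726 m/d → t_C = 606/0.03726 = 16270 d
Total t = 9460 + 14380 + 16270 = 40110 d
   = 40110 / 365 = 110 yr

110 years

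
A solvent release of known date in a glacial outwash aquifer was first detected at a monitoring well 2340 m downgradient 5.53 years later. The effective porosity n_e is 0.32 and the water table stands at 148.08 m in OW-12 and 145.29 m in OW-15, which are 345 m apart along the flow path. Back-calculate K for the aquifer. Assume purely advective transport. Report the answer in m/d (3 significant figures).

Hydraulic gradient i = (148.08 − 145.29) / 345 = 2.79 / 345 = 0.008087
t = 5.53 years = 2018 d
v = L / t = 2340 / 2018 = 1.159 m/d
K = v · n / i = 1.159 × 0.32 / 0.008087 = 45.9 m/d

45.9 m/d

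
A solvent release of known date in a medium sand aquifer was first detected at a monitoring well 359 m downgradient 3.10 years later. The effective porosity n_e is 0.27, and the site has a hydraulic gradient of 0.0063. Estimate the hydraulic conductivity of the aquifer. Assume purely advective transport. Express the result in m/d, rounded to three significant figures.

t = 3.10 years = 1132 d
v = L / t = 359 / 1132 = 0.3173 m/d
K = v · n / i = 0.3173 × 0.27 / 0.0063 = 13.6 m/d

13.6 m/d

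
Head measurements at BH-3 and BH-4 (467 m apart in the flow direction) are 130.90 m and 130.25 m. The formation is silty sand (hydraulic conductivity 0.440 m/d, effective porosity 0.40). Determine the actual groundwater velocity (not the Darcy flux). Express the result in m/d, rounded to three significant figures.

Hydraulic gradient i = (130.90 − 130.25) / 467 = 0.65 / 467 = 0.001392
Specific discharge q = 0.440 × 0.001392 = 6.124e-4 m/d
Seepage velocity v = q / n = 6.124e-4 / 0.40 = 0.001531 m/d

0.00153 m/d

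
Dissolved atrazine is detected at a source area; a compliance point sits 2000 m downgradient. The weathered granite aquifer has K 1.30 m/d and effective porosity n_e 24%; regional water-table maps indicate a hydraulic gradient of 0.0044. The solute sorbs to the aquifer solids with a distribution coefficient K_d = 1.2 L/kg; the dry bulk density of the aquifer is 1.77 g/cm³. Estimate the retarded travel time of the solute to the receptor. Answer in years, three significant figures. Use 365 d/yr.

Darcy flux q = K·i = 1.30 × 0.0044 = 0.005720 m/d
Average linear velocity = 0.005720 / 0.24 = 0.02383 m/d
Retardation R = 1 + ρ_b·K_d/n = 1 + 1.77×1.2/0.24 = 9.850
Contaminant velocity v_c = v/R = 0.02383/9.850 = 0.002420 m/d
t = L/v_c = 2000/0.002420 = 826600 d
   = 826600/365 = 2260 yr

2260 years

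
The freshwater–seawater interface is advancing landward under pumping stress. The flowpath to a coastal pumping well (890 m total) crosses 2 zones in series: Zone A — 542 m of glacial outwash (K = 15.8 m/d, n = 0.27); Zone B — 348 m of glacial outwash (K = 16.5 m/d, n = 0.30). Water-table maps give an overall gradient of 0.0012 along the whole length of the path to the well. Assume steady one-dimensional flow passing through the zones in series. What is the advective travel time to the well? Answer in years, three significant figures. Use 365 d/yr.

For zones in series the flux q is common to all zones; the equivalent conductivity is the harmonic (thickness-weighted) mean, K_eq = L_total / Σ(L_j/K_j).
Σ(L/K) = 542/15.8 + 348/16.5 = 34.30 + 21.09 = 55.39 d
K_eq = L_total / Σ(L/K) = 890 / 55.39 = 16.07 m/d
q = K_eq · i = 16.07 × 0.0012 = 0.01928 m/d (same in every zone)
Zone A: v = q/n = 0.01928/0.27 = 0.07141 m/d → t_A = 542/0.07141 = 7590 d
Zone B: v = q/n = 0.01928/0.30 = 0.06427 m/d → t_B = 348/0.06427 = 5415 d
Total t = 7590 + 5415 = 13010 d
   = 13010 / 365 = 35.6 yr

35.6 years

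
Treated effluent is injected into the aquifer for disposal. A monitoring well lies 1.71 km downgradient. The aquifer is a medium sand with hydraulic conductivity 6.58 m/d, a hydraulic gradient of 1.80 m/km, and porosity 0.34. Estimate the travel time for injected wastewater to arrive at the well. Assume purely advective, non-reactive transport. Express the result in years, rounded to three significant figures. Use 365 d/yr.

Specific discharge q = 6.58 × 0.0018 = 0.01184 m/d
v = Ki/n = 6.58·0.0018/0.34 = 0.03484 m/d
L = 1.71 km = 1710 m
t = L / v = 1710 / 0.03484 = 49090 d
   = 49090 / 365 = 134 yr

134 years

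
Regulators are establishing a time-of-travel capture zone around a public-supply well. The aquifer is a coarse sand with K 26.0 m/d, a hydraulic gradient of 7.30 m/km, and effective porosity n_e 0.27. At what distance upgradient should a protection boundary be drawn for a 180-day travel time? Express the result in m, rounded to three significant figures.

127 m

q = Ki = 26.0 × 0.0073 = 0.1898 m/d
Seepage velocity v = q / n = 0.1898 / 0.27 = 0.7030 m/d
L = v × T = 0.7030 × 180 = 126.5 m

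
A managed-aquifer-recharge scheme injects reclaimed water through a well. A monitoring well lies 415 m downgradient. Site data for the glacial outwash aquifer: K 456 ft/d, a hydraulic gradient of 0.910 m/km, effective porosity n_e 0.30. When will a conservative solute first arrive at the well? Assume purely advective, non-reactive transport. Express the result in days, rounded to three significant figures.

984 days

K = 456 ft/d × 0.3048 = 139.0 m/d
q = Ki = 139.0 × 9.1e-4 = 0.1265 m/d
Average linear velocity = 0.1265 / 0.30 = 0.4216 m/d
t = L / v = 415 / 0.4216 = 984.3 d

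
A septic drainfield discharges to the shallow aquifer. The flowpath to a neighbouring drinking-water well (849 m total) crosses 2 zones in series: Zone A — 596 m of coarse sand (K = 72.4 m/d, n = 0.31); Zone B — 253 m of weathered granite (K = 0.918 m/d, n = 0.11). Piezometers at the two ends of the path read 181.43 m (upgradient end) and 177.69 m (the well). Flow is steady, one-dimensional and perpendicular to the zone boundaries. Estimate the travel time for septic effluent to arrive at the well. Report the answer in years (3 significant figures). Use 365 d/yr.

44.2 years

Total head drop ΔH = 181.43 − 177.69 = 3.74 m
Continuity: the same q passes through each zone, so ΔH = q·Σ(L_j/K_j) — the zones act as resistances in series.
Σ(L/K) = 596/72.4 + 253/0.918 = 8.232 + 275.6 = 283.8 d
q = ΔH / Σ(L/K) = 3.74 / 283.8 = 0.01318 m/d (same in every zone)
Zone A: v = q/n = 0.01318/0.31 = 0.04251 m/d → t_A = 596/0.04251 = 14020 d
Zone B: v = q/n = 0.01318/0.11 = 0.1198 m/d → t_B = 253/0.1198 = 2112 d
Total t = 14020 + 2112 = 16130 d
   = 16130 / 365 = 44.2 yr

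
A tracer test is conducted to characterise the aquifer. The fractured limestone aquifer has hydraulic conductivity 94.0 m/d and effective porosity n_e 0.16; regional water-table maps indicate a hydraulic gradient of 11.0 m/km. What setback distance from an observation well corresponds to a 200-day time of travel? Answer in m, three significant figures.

Darcy flux q = K·i = 94.0 × 0.011 = 1.034 m/d
v_s = q/n_e = 1.034/0.16 = 6.463 m/d
L = v × T = 6.463 × 200 = 1293 m

1290 m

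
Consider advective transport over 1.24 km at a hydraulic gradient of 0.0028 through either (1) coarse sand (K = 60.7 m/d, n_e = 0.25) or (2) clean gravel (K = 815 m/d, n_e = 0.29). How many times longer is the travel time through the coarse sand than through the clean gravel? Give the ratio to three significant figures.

11.6

Unit 1 (coarse sand): v = 60.7×0.0028/0.25 = 0.6798 m/d, t = 1240/0.6798 = 1824 d
Unit 2 (clean gravel): v = 815×0.0028/0.29 = 7.869 m/d, t = 1240/7.869 = 157.6 d
t(coarse sand) / t(clean gravel) = 1824/157.6 = 11.6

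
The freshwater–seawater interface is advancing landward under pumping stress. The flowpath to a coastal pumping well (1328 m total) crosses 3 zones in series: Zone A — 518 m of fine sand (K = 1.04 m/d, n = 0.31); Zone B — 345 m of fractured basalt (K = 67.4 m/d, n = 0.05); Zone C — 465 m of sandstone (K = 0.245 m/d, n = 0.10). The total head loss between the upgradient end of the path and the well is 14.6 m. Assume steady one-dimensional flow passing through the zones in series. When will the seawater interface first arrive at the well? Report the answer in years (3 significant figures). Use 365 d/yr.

Steady 1-D flow in series ⇒ the Darcy flux q is identical in every zone and the zone head losses add (resistances L/K in series).
Σ(L/K) = 518/1.04 + 345/67.4 + 465/0.245 = 498.1 + 5.119 + 1898 = 2401 d
q = ΔH / Σ(L/K) = 14.6 / 2401 = 0.006080 m/d (same in every zone)
Zone A: v = q/n = 0.006080/0.31 = 0.01961 m/d → t_A = 518/0.01961 = 26410 d
Zone B: v = q/n = 0.006080/0.05 = 0.1216 m/d → t_B = 345/0.1216 = 2837 d
Zone C: v = q/n = 0.006080/0.10 = 0.06080 m/d → t_C = 465/0.06080 = 7648 d
Total t = 26410 + 2837 + 7648 = 36890 d
   = 36890 / 365 = 101 yr

101 years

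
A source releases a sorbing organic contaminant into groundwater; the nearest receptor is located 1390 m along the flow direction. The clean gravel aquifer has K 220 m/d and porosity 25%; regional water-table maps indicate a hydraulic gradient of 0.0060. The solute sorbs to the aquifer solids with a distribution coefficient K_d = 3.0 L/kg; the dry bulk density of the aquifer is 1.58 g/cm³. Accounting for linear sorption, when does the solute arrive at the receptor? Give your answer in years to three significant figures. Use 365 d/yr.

q = Ki = 220 × 0.0060 = 1.320 m/d
v = Ki/n = 220·0.0060/0.25 = 5.280 m/d
Retardation R = 1 + ρ_b·K_d/n = 1 + 1.58×3.0/0.25 = 19.96
Contaminant velocity v_c = v/R = 5.280/19.96 = 0.2645 m/d
t = L/v_c = 1390/0.2645 = 5255 d
   = 5255/365 = 14.4 yr

14.4 years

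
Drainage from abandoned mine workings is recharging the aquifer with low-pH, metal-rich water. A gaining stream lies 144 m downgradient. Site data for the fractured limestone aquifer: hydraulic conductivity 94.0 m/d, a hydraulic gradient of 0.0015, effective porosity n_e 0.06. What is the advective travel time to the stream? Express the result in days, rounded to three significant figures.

Darcy flux q = K·i = 94.0 × 0.0015 = 0.1410 m/d
Average linear velocity = 0.1410 / 0.06 = 2.350 m/d
t = L / v = 144 / 2.350 = 61.28 d

61.3 days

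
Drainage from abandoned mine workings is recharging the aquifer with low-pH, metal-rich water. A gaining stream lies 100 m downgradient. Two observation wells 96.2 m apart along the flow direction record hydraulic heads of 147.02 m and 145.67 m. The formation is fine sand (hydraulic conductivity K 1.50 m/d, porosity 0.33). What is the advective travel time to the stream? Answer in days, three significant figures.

1570 days

Hydraulic gradient i = (147.02 − 145.67) / 96.2 = 1.35 / 96.2 = 0.01403
Darcy flux q = K·i = 1.50 × 0.01403 = 0.02105 m/d
v_s = q/n_e = 0.02105/0.33 = 0.06379 m/d
t = L / v = 100 / 0.06379 = 1568 d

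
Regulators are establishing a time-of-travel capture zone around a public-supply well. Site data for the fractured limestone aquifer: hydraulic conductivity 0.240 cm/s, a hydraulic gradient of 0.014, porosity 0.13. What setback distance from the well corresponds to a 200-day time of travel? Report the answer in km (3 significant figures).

K = 0.240 cm/s × 864 = 207.4 m/d
Darcy flux q = K·i = 207.4 × 0.014 = 2.903 m/d
v_s = q/n_e = 2.903/0.13 = 22.33 m/d
L = v × T = 22.33 × 200 = 4466 m
   = 4.47 km

4.47 km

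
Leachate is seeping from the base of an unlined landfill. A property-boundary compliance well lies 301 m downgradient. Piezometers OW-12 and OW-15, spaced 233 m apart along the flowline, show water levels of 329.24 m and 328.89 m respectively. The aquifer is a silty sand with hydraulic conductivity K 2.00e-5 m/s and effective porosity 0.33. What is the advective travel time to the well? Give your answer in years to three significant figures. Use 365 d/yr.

105 years

Hydraulic gradient i = (329.24 − 328.89) / 233 = 0.35 / 233 = 0.001502
K = 2.00e-5 m/s × 86400 s/d = 1.728 m/d
q = Ki = 1.728 × 0.001502 = 0.002596 m/d
Seepage velocity v = q / n = 0.002596 / 0.33 = 0.007866 m/d
t = L / v = 301 / 0.007866 = 38270 d
   = 38270 / 365 = 105 yr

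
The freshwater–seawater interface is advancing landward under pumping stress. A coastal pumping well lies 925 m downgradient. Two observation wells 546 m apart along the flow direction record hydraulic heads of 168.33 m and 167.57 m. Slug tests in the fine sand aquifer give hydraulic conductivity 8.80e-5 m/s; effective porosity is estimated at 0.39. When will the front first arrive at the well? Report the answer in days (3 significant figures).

34100 days

Hydraulic gradient i = (168.33 − 167.57) / 546 = 0.76 / 546 = 0.001392
K = 8.80e-5 m/s × 86400 s/d = 7.603 m/d
Darcy flux q = K·i = 7.603 × 0.001392 = 0.01058 m/d
Seepage velocity v = q / n = 0.01058 / 0.39 = 0.02714 m/d
t = L / v = 925 / 0.02714 = 34090 d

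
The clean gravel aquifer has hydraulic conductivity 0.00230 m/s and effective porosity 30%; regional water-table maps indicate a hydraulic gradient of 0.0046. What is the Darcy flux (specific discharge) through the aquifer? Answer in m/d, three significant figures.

K = 0.00230 m/s × 86400 s/d = 198.7 m/d
Specific discharge q = 198.7 × 0.0046 = 0.9141 m/d

0.914 m/d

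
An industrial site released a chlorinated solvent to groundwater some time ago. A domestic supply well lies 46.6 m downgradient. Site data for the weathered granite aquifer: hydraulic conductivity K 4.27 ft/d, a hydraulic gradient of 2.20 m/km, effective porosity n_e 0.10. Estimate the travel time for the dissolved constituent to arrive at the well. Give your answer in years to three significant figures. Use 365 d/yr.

K = 4.27 ft/d × 0.3048 = 1.301 m/d
Darcy flux q = K·i = 1.301 × 0.0022 = 0.002863 m/d
v = Ki/n = 1.301·0.0022/0.10 = 0.02863 m/d
t = L / v = 46.6 / 0.02863 = 1627 d
   = 1627 / 365 = 4.46 yr

4.46 years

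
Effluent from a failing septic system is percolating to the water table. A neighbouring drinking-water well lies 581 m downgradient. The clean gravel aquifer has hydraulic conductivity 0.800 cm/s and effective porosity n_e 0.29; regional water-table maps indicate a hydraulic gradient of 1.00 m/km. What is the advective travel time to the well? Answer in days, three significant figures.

K = 0.800 cm/s × 864 = 691.2 m/d
q = Ki = 691.2 × 0.0010 = 0.6912 m/d
v = Ki/n = 691.2·0.0010/0.29 = 2.383 m/d
t = L / v = 581 / 2.383 = 243.8 d

244 days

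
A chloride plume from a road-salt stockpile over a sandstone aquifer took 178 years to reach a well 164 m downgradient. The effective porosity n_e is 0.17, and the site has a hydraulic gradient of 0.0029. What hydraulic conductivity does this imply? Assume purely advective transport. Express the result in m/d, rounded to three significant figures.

0.148 m/d

t = 178 years = 64970 d
v = L / t = 164 / 64970 = 0.002524 m/d
K = v · n / i = 0.002524 × 0.17 / 0.0029 = 0.148 m/d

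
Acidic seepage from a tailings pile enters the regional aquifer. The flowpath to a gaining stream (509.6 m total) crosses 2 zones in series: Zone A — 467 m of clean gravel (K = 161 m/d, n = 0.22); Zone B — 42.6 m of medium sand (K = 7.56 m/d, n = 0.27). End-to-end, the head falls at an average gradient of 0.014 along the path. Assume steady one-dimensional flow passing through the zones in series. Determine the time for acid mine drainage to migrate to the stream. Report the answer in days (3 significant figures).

137 days

Continuity: the same q passes through each zone, so ΔH = q·Σ(L_j/K_j) — the zones act as resistances in series.
Σ(L/K) = 467/161 + 42.6/7.56 = 2.901 + 5.635 = 8.536 d
K_eq = L_total / Σ(L/K) = 509.6 / 8.536 = 59.70 m/d
q = K_eq · i = 59.70 × 0.014 = 0.8358 m/d (same in every zone)
Zone A: v = q/n = 0.8358/0.22 = 3.799 m/d → t_A = 467/3.799 = 122.9 d
Zone B: v = q/n = 0.8358/0.27 = 3.096 m/d → t_B = 42.6/3.096 = 13.76 d
Total t = 122.9 + 13.76 = 136.7 d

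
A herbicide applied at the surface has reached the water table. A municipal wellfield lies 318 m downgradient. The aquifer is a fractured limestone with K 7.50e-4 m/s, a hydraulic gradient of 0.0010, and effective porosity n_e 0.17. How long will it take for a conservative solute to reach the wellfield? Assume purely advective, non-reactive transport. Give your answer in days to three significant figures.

834 days

K = 7.50e-4 m/s × 86400 s/d = 64.80 m/d
Darcy flux q = K·i = 64.80 × 0.0010 = 0.06480 m/d
v_s = q/n_e = 0.06480/0.17 = 0.3812 m/d
t = L / v = 318 / 0.3812 = 834.3 d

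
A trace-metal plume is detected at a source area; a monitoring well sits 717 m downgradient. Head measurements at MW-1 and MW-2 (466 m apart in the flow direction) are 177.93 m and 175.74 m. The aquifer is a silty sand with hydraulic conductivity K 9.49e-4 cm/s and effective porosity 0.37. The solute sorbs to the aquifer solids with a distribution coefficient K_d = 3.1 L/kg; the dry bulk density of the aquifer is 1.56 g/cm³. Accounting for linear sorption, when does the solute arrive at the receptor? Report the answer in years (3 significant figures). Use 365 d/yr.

Hydraulic gradient i = (177.93 − 175.74) / 466 = 2.19 / 466 = 0.004700
K = 9.49e-4 cm/s × 864 = 0.8199 m/d
Darcy flux q = K·i = 0.8199 × 0.004700 = 0.003853 m/d
v_s = q/n_e = 0.003853/0.37 = 0.01041 m/d
Retardation R = 1 + ρ_b·K_d/n = 1 + 1.56×3.1/0.37 = 14.07
Contaminant velocity v_c = v/R = 0.01041/14.07 = 7.402e-4 m/d
t = L/v_c = 717/7.402e-4 = 968700 d
   = 968700/365 = 2650 yr

2650 years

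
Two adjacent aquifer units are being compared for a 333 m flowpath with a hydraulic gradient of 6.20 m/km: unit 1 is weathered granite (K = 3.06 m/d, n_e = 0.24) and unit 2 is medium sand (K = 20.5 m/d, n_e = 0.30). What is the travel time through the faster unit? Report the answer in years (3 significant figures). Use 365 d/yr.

Unit 1 (weathered granite): v = 3.06×0.0062/0.24 = 0.07905 m/d, t = 333/0.07905 = 4213 d
Unit 2 (medium sand): v = 20.5×0.0062/0.30 = 0.4237 m/d, t = 333/0.4237 = 786.0 d
Faster: 786.0 d / 365 = 2.15 yr

2.15 years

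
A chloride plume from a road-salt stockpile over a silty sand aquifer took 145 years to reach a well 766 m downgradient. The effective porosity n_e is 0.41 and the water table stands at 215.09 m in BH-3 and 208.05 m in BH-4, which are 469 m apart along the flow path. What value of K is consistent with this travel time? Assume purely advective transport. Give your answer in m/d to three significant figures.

Hydraulic gradient i = (215.09 − 208.05) / 469 = 7.04 / 469 = 0.01501
t = 145 years = 52930 d
v = L / t = 766 / 52930 = 0.01447 m/d
K = v · n / i = 0.01447 × 0.41 / 0.01501 = 0.395 m/d

0.395 m/d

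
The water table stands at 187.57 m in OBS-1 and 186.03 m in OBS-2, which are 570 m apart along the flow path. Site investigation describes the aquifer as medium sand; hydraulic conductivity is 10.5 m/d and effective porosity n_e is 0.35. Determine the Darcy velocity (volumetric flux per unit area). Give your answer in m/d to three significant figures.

Hydraulic gradient i = (187.57 − 186.03) / 570 = 1.54 / 570 = 0.002702
Darcy flux q = K·i = 10.5 × 0.002702 = 0.02837 m/d

0.0284 m/d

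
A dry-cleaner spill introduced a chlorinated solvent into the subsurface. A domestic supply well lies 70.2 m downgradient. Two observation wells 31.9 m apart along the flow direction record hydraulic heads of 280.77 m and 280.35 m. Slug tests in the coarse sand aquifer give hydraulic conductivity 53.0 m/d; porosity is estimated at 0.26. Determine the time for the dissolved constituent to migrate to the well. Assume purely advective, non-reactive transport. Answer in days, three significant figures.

Hydraulic gradient i = (280.77 − 280.35) / 31.9 = 0.42 / 31.9 = 0.01317
q = Ki = 53.0 × 0.01317 = 0.6978 m/d
v = Ki/n = 53.0·0.01317/0.26 = 2.684 m/d
t = L / v = 70.2 / 2.684 = 26.16 d

26.2 days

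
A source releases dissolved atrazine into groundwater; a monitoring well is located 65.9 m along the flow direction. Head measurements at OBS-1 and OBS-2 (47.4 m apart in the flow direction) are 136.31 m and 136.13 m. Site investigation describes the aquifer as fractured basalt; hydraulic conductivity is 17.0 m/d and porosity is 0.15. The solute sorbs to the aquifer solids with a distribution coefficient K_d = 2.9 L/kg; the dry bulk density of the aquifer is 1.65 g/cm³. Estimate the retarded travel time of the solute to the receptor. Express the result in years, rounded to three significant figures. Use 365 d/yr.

13.8 years

Hydraulic gradient i = (136.31 − 136.13) / 47.4 = 0.18 / 47.4 = 0.003797
Specific discharge q = 17.0 × 0.003797 = 0.06456 m/d
Average linear velocity = 0.06456 / 0.15 = 0.4304 m/d
Retardation R = 1 + ρ_b·K_d/n = 1 + 1.65×2.9/0.15 = 32.90
Contaminant velocity v_c = v/R = 0.4304/32.90 = 0.01308 m/d
t = L/v_c = 65.9/0.01308 = 5038 d
   = 5038/365 = 13.8 yr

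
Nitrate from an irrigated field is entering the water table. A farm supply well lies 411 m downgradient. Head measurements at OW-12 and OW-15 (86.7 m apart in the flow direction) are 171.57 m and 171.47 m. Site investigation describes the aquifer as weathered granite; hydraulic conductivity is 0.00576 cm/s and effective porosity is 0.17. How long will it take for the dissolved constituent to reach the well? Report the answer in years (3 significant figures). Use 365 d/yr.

Hydraulic gradient i = (171.57 − 171.47) / 86.7 = 0.10 / 86.7 = 0.001153
K = 0.00576 cm/s × 864 = 4.977 m/d
q = Ki = 4.977 × 0.001153 = 0.005740 m/d
v = Ki/n = 4.977·0.001153/0.17 = 0.03377 m/d
t = L / v = 411 / 0.03377 = 12170 d
   = 12170 / 365 = 33.3 yr

33.3 years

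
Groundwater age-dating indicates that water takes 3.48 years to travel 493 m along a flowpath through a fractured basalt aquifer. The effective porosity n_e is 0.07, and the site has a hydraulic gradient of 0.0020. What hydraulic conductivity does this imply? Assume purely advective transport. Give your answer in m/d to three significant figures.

13.6 m/d

t = 3.48 years = 1270 d
v = L / t = 493 / 1270 = 0.3881 m/d
K = v · n / i = 0.3881 × 0.07 / 0.0020 = 13.6 m/d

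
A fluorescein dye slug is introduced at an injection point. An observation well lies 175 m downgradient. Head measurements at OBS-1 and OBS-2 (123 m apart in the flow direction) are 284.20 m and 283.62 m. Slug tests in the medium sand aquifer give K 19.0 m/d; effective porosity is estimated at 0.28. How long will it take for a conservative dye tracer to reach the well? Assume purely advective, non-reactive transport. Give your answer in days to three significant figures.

547 days

Hydraulic gradient i = (284.20 − 283.62) / 123 = 0.58 / 123 = 0.004715
Darcy flux q = K·i = 19.0 × 0.004715 = 0.08959 m/d
Average linear velocity = 0.08959 / 0.28 = 0.3200 m/d
t = L / v = 175 / 0.3200 = 546.9 d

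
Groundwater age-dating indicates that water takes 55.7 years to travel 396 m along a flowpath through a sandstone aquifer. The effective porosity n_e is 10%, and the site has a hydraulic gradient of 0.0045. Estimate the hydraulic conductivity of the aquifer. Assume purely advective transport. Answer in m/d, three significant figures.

0.433 m/d

t = 55.7 years = 20330 d
v = L / t = 396 / 20330 = 0.01948 m/d
K = v · n / i = 0.01948 × 0.10 / 0.0045 = 0.433 m/d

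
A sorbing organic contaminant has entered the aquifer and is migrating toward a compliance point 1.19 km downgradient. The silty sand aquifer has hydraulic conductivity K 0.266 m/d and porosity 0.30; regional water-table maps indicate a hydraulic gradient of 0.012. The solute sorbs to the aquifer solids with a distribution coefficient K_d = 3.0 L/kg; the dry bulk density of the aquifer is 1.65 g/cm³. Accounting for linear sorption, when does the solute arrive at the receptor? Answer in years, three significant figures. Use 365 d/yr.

5360 years

Specific discharge q = 0.266 × 0.012 = 0.003192 m/d
Seepage velocity v = q / n = 0.003192 / 0.30 = 0.01064 m/d
Retardation R = 1 + ρ_b·K_d/n = 1 + 1.65×3.0/0.30 = 17.50
Contaminant velocity v_c = v/R = 0.01064/17.50 = 6.080e-4 m/d
L = 1.19 km = 1190 m
t = L/v_c = 1190/6.080e-4 = 1.957e6 d
   = 1.957e6/365 = 5360 yr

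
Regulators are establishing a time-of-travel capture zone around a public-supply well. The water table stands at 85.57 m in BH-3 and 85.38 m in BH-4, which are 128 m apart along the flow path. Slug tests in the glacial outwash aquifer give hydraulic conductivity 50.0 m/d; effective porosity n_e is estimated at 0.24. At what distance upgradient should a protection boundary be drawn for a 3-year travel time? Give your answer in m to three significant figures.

339 m

Hydraulic gradient i = (85.57 − 85.38) / 128 = 0.19 / 128 = 0.001484
Specific discharge q = 50.0 × 0.001484 = 0.07422 m/d
Seepage velocity v = q / n = 0.07422 / 0.24 = 0.3092 m/d
T = 3 yr × 365 = 1095 d
L = v × T = 0.3092 × 1095 = 338.6 m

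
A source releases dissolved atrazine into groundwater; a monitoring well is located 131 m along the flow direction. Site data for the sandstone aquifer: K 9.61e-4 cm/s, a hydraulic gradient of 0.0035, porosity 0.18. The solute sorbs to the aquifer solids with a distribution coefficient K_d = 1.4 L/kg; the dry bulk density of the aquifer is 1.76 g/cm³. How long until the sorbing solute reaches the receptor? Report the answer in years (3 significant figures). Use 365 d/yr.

K = 9.61e-4 cm/s × 864 = 0.8303 m/d
q = Ki = 0.8303 × 0.0035 = 0.002906 m/d
v = Ki/n = 0.8303·0.0035/0.18 = 0.01614 m/d
Retardation R = 1 + ρ_b·K_d/n = 1 + 1.76×1.4/0.18 = 14.69
Contaminant velocity v_c = v/R = 0.01614/14.69 = 0.001099 m/d
t = L/v_c = 131/0.001099 = 119200 d
   = 119200/365 = 327 yr

327 years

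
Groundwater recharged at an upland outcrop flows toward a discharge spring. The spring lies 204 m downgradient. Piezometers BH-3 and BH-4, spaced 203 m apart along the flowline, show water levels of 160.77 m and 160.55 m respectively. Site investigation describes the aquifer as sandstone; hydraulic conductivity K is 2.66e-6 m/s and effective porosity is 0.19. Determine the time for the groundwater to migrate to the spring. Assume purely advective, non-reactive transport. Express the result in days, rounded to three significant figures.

Hydraulic gradient i = (160.77 − 160.55) / 203 = 0.22 / 203 = 0.001084
K = 2.66e-6 m/s × 86400 s/d = 0.2298 m/d
Darcy flux q = K·i = 0.2298 × 0.001084 = 2.491e-4 m/d
v = Ki/n = 0.2298·0.001084/0.19 = 0.001311 m/d
t = L / v = 204 / 0.001311 = 155600 d

156000 days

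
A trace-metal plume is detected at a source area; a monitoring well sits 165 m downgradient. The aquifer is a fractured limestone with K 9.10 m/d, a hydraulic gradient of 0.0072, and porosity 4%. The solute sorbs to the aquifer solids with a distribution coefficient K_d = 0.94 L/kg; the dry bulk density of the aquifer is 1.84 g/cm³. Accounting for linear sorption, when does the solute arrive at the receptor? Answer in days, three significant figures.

q = Ki = 9.10 × 0.0072 = 0.06552 m/d
v_s = q/n_e = 0.06552/0.04 = 1.638 m/d
Retardation R = 1 + ρ_b·K_d/n = 1 + 1.84×0.94/0.04 = 44.24
Contaminant velocity v_c = v/R = 1.638/44.24 = 0.03703 m/d
t = L/v_c = 165/0.03703 = 4456 d

4460 days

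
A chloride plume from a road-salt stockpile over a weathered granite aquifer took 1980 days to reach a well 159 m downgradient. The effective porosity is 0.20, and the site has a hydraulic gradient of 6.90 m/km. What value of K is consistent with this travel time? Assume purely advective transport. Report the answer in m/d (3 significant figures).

2.33 m/d

v = L / t = 159 / 1980 = 0.08030 m/d
K = v · n / i = 0.08030 × 0.20 / 0.0069 = 2.33 m/d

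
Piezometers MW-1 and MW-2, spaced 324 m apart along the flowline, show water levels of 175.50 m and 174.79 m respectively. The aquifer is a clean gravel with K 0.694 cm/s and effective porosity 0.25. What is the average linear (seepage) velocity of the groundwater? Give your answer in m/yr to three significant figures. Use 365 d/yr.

1920 m/yr

Hydraulic gradient i = (175.50 − 174.79) / 324 = 0.71 / 324 = 0.002191
K = 0.694 cm/s × 864 = 599.6 m/d
Darcy flux q = K·i = 599.6 × 0.002191 = 1.314 m/d
Seepage velocity v = q / n = 1.314 / 0.25 = 5.256 m/d
   = 5.256 × 365 = 1920 m/yr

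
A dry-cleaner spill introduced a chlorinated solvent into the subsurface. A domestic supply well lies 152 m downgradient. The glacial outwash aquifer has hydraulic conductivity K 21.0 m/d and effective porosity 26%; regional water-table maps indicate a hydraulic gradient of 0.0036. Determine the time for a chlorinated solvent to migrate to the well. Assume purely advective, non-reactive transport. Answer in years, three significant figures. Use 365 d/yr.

1.43 years

Darcy flux q = K·i = 21.0 × 0.0036 = 0.07560 m/d
v = Ki/n = 21.0·0.0036/0.26 = 0.2908 m/d
t = L / v = 152 / 0.2908 = 522.8 d
   = 522.8 / 365 = 1.43 yr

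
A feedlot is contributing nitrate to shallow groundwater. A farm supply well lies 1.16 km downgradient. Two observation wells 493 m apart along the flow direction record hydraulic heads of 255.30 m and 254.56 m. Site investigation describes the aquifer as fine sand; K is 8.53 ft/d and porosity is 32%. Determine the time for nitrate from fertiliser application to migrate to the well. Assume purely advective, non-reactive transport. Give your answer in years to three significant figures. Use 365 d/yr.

261 years

Hydraulic gradient i = (255.30 − 254.56) / 493 = 0.74 / 493 = 0.001501
K = 8.53 ft/d × 0.3048 = 2.600 m/d
q = Ki = 2.600 × 0.001501 = 0.003903 m/d
v_s = q/n_e = 0.003903/0.32 = 0.01220 m/d
L = 1.16 km = 1160 m
t = L / v = 1160 / 0.01220 = 95120 d
   = 95120 / 365 = 261 yr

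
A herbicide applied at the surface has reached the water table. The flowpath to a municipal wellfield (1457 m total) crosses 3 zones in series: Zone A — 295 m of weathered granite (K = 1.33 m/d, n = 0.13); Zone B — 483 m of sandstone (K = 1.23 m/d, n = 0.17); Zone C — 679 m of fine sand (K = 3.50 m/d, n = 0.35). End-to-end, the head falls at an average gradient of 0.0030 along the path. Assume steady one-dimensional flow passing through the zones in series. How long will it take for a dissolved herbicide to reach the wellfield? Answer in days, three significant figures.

Steady 1-D flow in series ⇒ the Darcy flux q is identical in every zone and the zone head losses add (resistances L/K in series).
Σ(L/K) = 295/1.33 + 483/1.23 + 679/3.50 = 221.8 + 392.7 + 194.0 = 808.5 d
K_eq = L_total / Σ(L/K) = 1457 / 808.5 = 1.802 m/d
q = K_eq · i = 1.802 × 0.0030 = 0.005406 m/d (same in every zone)
Zone A: v = q/n = 0.005406/0.13 = 0.04159 m/d → t_A = 295/0.04159 = 7093 d
Zone B: v = q/n = 0.005406/0.17 = 0.03180 m/d → t_B = 483/0.03180 = 15190 d
Zone C: v = q/n = 0.005406/0.35 = 0.01545 m/d → t_C = 679/0.01545 = 43960 d
Total t = 7093 + 15190 + 43960 = 66240 d

66200 days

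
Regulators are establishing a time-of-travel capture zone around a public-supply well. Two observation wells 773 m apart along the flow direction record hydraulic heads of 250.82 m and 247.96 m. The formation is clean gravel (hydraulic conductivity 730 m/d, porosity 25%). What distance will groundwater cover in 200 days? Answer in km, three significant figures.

2.16 km

Hydraulic gradient i = (250.82 − 247.96) / 773 = 2.86 / 773 = 0.003700
q = Ki = 730 × 0.003700 = 2.701 m/d
v = Ki/n = 730·0.003700/0.25 = 10.80 m/d
L = v × T = 10.80 × 200 = 2161 m
   = 2.16 km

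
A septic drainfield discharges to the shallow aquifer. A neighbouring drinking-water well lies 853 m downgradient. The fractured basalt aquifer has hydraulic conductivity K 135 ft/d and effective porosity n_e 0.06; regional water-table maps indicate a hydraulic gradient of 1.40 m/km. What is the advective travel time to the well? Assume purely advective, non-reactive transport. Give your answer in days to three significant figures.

888 days

K = 135 ft/d × 0.3048 = 41.15 m/d
q = Ki = 41.15 × 0.0014 = 0.05761 m/d
Average linear velocity = 0.05761 / 0.06 = 0.9601 m/d
t = L / v = 853 / 0.9601 = 888.4 d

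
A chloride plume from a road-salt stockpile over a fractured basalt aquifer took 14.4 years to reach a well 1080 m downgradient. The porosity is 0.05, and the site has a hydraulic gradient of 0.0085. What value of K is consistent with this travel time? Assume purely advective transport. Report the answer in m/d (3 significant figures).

1.21 m/d

t = 14.4 years = 5256 d
v = L / t = 1080 / 5256 = 0.2055 m/d
K = v · n / i = 0.2055 × 0.05 / 0.0085 = 1.21 m/d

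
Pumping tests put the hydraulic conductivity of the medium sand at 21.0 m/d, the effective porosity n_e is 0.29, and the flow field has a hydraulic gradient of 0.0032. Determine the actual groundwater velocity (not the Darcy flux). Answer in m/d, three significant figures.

0.232 m/d

q = Ki = 21.0 × 0.0032 = 0.06720 m/d
v = Ki/n = 21.0·0.0032/0.29 = 0.2317 m/d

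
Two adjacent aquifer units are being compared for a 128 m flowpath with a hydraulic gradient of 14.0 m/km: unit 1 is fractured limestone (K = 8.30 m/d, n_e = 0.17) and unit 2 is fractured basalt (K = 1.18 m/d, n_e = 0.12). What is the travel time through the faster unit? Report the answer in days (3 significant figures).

Unit 1 (fractured limestone): v = 8.30×0.014/0.17 = 0.6835 m/d, t = 128/0.6835 = 187.3 d
Unit 2 (fractured basalt): v = 1.18×0.014/0.12 = 0.1377 m/d, t = 128/0.1377 = 929.8 d
Faster unit: t = 187 d

187 days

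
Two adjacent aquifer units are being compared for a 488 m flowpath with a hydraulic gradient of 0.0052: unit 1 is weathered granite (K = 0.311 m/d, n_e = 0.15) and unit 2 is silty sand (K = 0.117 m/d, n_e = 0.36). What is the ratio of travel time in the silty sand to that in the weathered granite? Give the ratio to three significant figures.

Unit 1 (weathered granite): v = 0.311×0.0052/0.15 = 0.01078 m/d, t = 488/0.01078 = 45260 d
Unit 2 (silty sand): v = 0.117×0.0052/0.36 = 0.001690 m/d, t = 488/0.001690 = 288800 d
t(silty sand) / t(weathered granite) = 288800/45260 = 6.38

6.38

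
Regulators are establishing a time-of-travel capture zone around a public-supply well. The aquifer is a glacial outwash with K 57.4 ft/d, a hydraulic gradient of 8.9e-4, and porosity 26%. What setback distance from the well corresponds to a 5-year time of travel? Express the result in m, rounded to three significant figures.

109 m

K = 57.4 ft/d × 0.3048 = 17.50 m/d
Specific discharge q = 17.50 × 8.9e-4 = 0.01557 m/d
v_s = q/n_e = 0.01557/0.26 = 0.05989 m/d
T = 5 yr × 365 = 1825 d
L = v × T = 0.05989 × 1825 = 109.3 m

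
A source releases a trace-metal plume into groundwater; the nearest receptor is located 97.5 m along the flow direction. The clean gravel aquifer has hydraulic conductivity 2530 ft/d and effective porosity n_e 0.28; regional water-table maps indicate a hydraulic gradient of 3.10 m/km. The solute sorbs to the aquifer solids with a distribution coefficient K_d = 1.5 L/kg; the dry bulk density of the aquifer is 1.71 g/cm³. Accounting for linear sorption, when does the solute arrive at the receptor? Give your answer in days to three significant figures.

116 days

K = 2530 ft/d × 0.3048 = 771.1 m/d
Darcy flux q = K·i = 771.1 × 0.0031 = 2.391 m/d
v = Ki/n = 771.1·0.0031/0.28 = 8.538 m/d
Retardation R = 1 + ρ_b·K_d/n = 1 + 1.71×1.5/0.28 = 10.16
Contaminant velocity v_c = v/R = 8.538/10.16 = 0.8403 m/d
t = L/v_c = 97.5/0.8403 = 116.0 d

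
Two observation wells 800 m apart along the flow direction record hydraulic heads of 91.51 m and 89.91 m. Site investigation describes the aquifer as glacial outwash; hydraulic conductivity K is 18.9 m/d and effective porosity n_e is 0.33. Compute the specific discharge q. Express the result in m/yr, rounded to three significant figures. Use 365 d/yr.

13.8 m/yr

Hydraulic gradient i = (91.51 − 89.91) / 800 = 1.60 / 800 = 0.002000
q = Ki = 18.9 × 0.002000 = 0.03780 m/d
   = 0.03780 × 365 = 13.8 m/yr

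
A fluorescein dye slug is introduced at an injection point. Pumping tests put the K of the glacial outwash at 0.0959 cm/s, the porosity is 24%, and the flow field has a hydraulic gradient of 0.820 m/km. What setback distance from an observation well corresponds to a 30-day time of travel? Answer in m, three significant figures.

8.49 m

K = 0.0959 cm/s × 864 = 82.86 m/d
Darcy flux q = K·i = 82.86 × 8.2e-4 = 0.06794 m/d
Seepage velocity v = q / n = 0.06794 / 0.24 = 0.2831 m/d
L = v × T = 0.2831 × 30 = 8.493 m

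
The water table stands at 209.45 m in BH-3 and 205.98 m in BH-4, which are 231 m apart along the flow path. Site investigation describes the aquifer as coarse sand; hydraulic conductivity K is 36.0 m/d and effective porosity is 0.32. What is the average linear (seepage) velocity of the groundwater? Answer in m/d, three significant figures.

Hydraulic gradient i = (209.45 − 205.98) / 231 = 3.47 / 231 = 0.01502
q = Ki = 36.0 × 0.01502 = 0.5408 m/d
Average linear velocity = 0.5408 / 0.32 = 1.690 m/d

1.69 m/d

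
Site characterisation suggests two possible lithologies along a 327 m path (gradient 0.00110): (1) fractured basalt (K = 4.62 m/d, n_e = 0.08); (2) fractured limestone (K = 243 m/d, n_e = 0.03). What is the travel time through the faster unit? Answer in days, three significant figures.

36.7 days

Unit 1 (fractured basalt): v = 4.62×0.0011/0.08 = 0.06353 m/d, t = 327/0.06353 = 5148 d
Unit 2 (fractured limestone): v = 243×0.0011/0.03 = 8.910 m/d, t = 327/8.910 = 36.70 d
Faster unit: t = 36.7 d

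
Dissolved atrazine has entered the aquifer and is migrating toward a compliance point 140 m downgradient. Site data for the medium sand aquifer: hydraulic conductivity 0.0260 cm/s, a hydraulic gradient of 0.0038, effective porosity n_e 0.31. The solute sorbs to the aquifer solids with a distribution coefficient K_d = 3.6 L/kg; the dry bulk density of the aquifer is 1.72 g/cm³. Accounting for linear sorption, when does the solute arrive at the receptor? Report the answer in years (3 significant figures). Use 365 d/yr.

29.2 years

K = 0.0260 cm/s × 864 = 22.46 m/d
Specific discharge q = 22.46 × 0.0038 = 0.08536 m/d
v_s = q/n_e = 0.08536/0.31 = 0.2754 m/d
Retardation R = 1 + ρ_b·K_d/n = 1 + 1.72×3.6/0.31 = 20.97
Contaminant velocity v_c = v/R = 0.2754/20.97 = 0.01313 m/d
t = L/v_c = 140/0.01313 = 10660 d
   = 10660/365 = 29.2 yr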